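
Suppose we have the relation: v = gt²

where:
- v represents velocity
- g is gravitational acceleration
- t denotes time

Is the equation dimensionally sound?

No

v (velocity) has dimensions [L T^-1].
g (gravitational acceleration) has dimensions [L T^-2].
t (time) has dimensions [T].

Left side: [L T^-1]
Right side: [L]

The two sides have different dimensions, so the equation is NOT dimensionally consistent.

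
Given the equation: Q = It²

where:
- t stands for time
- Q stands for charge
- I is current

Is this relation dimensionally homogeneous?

No

t (time) has dimensions [T].
Q (charge) has dimensions [I T].
I (current) has dimensions [I].

Left side: [I T]
Right side: [I T^2]

The two sides have different dimensions, so the equation is NOT dimensionally consistent.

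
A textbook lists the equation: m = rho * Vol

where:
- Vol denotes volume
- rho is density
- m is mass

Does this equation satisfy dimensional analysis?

Yes

Vol (volume) has dimensions [L^3].
rho (density) has dimensions [L^-3 M].
m (mass) has dimensions [M].

Left side: [M]
Right side: [M]

Both sides have the same dimensions, so the equation is dimensionally consistent.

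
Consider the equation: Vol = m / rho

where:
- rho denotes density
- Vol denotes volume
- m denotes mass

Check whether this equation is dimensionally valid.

Yes

rho (density) has dimensions [L^-3 M].
Vol (volume) has dimensions [L^3].
m (mass) has dimensions [M].

Left side: [L^3]
Right side: [L^3]

Both sides have the same dimensions, so the equation is dimensionally consistent.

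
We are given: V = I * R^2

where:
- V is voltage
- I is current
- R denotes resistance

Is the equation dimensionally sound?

No

V (voltage) has dimensions [I^-1 L^2 M T^-3].
I (current) has dimensions [I].
R (resistance) has dimensions [I^-2 L^2 M T^-3].

Left side: [I^-1 L^2 M T^-3]
Right side: [I^-3 L^4 M^2 T^-6]

The two sides have different dimensions, so the equation is NOT dimensionally consistent.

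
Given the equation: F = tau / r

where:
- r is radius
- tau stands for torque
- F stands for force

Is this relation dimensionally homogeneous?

Yes

r (radius) has dimensions [L].
tau (torque) has dimensions [L^2 M T^-2].
F (force) has dimensions [L M T^-2].

Left side: [L M T^-2]
Right side: [L M T^-2]

Both sides have the same dimensions, so the equation is dimensionally consistent.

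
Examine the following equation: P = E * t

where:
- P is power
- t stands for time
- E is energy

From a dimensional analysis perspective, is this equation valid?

No

P (power) has dimensions [L^2 M T^-3].
t (time) has dimensions [T].
E (energy) has dimensions [L^2 M T^-2].

Left side: [L^2 M T^-3]
Right side: [L^2 M T^-1]

The two sides have different dimensions, so the equation is NOT dimensionally consistent.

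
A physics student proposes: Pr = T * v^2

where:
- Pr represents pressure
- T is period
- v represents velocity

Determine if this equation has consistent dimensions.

No

Pr (pressure) has dimensions [L^-1 M T^-2].
T (period) has dimensions [T].
v (velocity) has dimensions [L T^-1].

Left side: [L^-1 M T^-2]
Right side: [L^2 T^-1]

The two sides have different dimensions, so the equation is NOT dimensionally consistent.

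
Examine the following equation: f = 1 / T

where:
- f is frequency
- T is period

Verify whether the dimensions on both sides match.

Yes

f (frequency) has dimensions [T^-1].
T (period) has dimensions [T].

Left side: [T^-1]
Right side: [T^-1]

Both sides have the same dimensions, so the equation is dimensionally consistent.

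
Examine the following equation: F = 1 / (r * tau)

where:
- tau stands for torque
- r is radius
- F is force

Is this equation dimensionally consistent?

No

tau (torque) has dimensions [L^2 M T^-2].
r (radius) has dimensions [L].
F (force) has dimensions [L M T^-2].

Left side: [L M T^-2]
Right side: [L^-3 M^-1 T^2]

The two sides have different dimensions, so the equation is NOT dimensionally consistent.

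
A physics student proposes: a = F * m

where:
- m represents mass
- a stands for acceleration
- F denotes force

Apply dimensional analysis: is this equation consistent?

No

m (mass) has dimensions [M].
a (acceleration) has dimensions [L T^-2].
F (force) has dimensions [L M T^-2].

Left side: [L T^-2]
Right side: [L M^2 T^-2]

The two sides have different dimensions, so the equation is NOT dimensionally consistent.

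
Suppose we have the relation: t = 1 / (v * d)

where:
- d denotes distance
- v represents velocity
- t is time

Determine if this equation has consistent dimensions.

No

d (distance) has dimensions [L].
v (velocity) has dimensions [L T^-1].
t (time) has dimensions [T].

Left side: [T]
Right side: [L^-2 T]

The two sides have different dimensions, so the equation is NOT dimensionally consistent.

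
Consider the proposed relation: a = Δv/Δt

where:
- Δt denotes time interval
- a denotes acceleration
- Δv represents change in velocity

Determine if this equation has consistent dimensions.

Yes

Δt (time interval) has dimensions [T].
a (acceleration) has dimensions [L T^-2].
Δv (change in velocity) has dimensions [L T^-1].

Left side: [L T^-2]
Right side: [L T^-2]

Both sides have the same dimensions, so the equation is dimensionally consistent.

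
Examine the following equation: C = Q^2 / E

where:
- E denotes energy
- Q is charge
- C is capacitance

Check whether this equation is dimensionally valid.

Yes

E (energy) has dimensions [L^2 M T^-2].
Q (charge) has dimensions [I T].
C (capacitance) has dimensions [I^2 L^-2 M^-1 T^4].

Left side: [I^2 L^-2 M^-1 T^4]
Right side: [I^2 L^-2 M^-1 T^4]

Both sides have the same dimensions, so the equation is dimensionally consistent.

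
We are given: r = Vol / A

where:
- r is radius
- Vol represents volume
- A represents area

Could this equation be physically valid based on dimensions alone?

Yes

r (radius) has dimensions [L].
Vol (volume) has dimensions [L^3].
A (area) has dimensions [L^2].

Left side: [L]
Right side: [L]

Both sides have the same dimensions, so the equation is dimensionally consistent.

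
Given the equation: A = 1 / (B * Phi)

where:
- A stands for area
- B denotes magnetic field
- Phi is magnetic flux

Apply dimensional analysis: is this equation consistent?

No

A (area) has dimensions [L^2].
B (magnetic field) has dimensions [I^-1 M T^-2].
Phi (magnetic flux) has dimensions [I^-1 L^2 M T^-2].

Left side: [L^2]
Right side: [I^2 L^-2 M^-2 T^4]

The two sides have different dimensions, so the equation is NOT dimensionally consistent.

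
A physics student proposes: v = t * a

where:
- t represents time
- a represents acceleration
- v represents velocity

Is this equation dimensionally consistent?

Yes

t (time) has dimensions [T].
a (acceleration) has dimensions [L T^-2].
v (velocity) has dimensions [L T^-1].

Left side: [L T^-1]
Right side: [L T^-1]

Both sides have the same dimensions, so the equation is dimensionally consistent.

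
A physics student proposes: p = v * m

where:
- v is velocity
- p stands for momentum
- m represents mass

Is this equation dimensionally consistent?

Yes

v (velocity) has dimensions [L T^-1].
p (momentum) has dimensions [L M T^-1].
m (mass) has dimensions [M].

Left side: [L M T^-1]
Right side: [L M T^-1]

Both sides have the same dimensions, so the equation is dimensionally consistent.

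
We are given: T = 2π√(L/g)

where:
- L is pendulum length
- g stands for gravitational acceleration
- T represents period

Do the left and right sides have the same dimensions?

Yes

L (pendulum length) has dimensions [L].
g (gravitational acceleration) has dimensions [L T^-2].
T (period) has dimensions [T].

Left side: [T]
Right side: [T]

Both sides have the same dimensions, so the equation is dimensionally consistent.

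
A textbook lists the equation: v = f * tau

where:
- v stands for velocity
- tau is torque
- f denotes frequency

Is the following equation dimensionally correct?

No

v (velocity) has dimensions [L T^-1].
tau (torque) has dimensions [L^2 M T^-2].
f (frequency) has dimensions [T^-1].

Left side: [L T^-1]
Right side: [L^2 M T^-3]

The two sides have different dimensions, so the equation is NOT dimensionally consistent.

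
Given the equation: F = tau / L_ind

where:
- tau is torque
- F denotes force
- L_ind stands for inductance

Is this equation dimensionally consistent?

No

tau (torque) has dimensions [L^2 M T^-2].
F (force) has dimensions [L M T^-2].
L_ind (inductance) has dimensions [I^-2 L^2 M T^-2].

Left side: [L M T^-2]
Right side: [I^2]

The two sides have different dimensions, so the equation is NOT dimensionally consistent.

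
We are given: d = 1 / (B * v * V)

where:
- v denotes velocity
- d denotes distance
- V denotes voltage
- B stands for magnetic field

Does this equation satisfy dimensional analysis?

No

v (velocity) has dimensions [L T^-1].
d (distance) has dimensions [L].
V (voltage) has dimensions [I^-1 L^2 M T^-3].
B (magnetic field) has dimensions [I^-1 M T^-2].

Left side: [L]
Right side: [I^2 L^-3 M^-2 T^6]

The two sides have different dimensions, so the equation is NOT dimensionally consistent.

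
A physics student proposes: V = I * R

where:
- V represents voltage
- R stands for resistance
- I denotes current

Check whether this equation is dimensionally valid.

Yes

V (voltage) has dimensions [I^-1 L^2 M T^-3].
R (resistance) has dimensions [I^-2 L^2 M T^-3].
I (current) has dimensions [I].

Left side: [I^-1 L^2 M T^-3]
Right side: [I^-1 L^2 M T^-3]

Both sides have the same dimensions, so the equation is dimensionally consistent.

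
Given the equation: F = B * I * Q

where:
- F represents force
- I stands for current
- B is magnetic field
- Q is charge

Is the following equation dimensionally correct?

No

F (force) has dimensions [L M T^-2].
I (current) has dimensions [I].
B (magnetic field) has dimensions [I^-1 M T^-2].
Q (charge) has dimensions [I T].

Left side: [L M T^-2]
Right side: [I M T^-1]

The two sides have different dimensions, so the equation is NOT dimensionally consistent.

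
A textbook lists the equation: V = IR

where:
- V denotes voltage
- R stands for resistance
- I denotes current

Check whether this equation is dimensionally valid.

Yes

V (voltage) has dimensions [I^-1 L^2 M T^-3].
R (resistance) has dimensions [I^-2 L^2 M T^-3].
I (current) has dimensions [I].

Left side: [I^-1 L^2 M T^-3]
Right side: [I^-1 L^2 M T^-3]

Both sides have the same dimensions, so the equation is dimensionally consistent.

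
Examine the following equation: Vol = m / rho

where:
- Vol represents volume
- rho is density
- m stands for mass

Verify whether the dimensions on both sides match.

Yes

Vol (volume) has dimensions [L^3].
rho (density) has dimensions [L^-3 M].
m (mass) has dimensions [M].

Left side: [L^3]
Right side: [L^3]

Both sides have the same dimensions, so the equation is dimensionally consistent.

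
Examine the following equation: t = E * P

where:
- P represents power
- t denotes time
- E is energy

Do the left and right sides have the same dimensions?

No

P (power) has dimensions [L^2 M T^-3].
t (time) has dimensions [T].
E (energy) has dimensions [L^2 M T^-2].

Left side: [T]
Right side: [L^4 M^2 T^-5]

The two sides have different dimensions, so the equation is NOT dimensionally consistent.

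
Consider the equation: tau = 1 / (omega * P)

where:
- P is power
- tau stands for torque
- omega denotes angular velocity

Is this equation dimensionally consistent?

No

P (power) has dimensions [L^2 M T^-3].
tau (torque) has dimensions [L^2 M T^-2].
omega (angular velocity) has dimensions [T^-1].

Left side: [L^2 M T^-2]
Right side: [L^-2 M^-1 T^4]

The two sides have different dimensions, so the equation is NOT dimensionally consistent.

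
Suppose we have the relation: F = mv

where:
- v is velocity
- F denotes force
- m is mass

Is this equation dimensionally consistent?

No

v (velocity) has dimensions [L T^-1].
F (force) has dimensions [L M T^-2].
m (mass) has dimensions [M].

Left side: [L M T^-2]
Right side: [L M T^-1]

The two sides have different dimensions, so the equation is NOT dimensionally consistent.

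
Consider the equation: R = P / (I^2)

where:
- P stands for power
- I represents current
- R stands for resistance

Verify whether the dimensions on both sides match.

Yes

P (power) has dimensions [L^2 M T^-3].
I (current) has dimensions [I].
R (resistance) has dimensions [I^-2 L^2 M T^-3].

Left side: [I^-2 L^2 M T^-3]
Right side: [I^-2 L^2 M T^-3]

Both sides have the same dimensions, so the equation is dimensionally consistent.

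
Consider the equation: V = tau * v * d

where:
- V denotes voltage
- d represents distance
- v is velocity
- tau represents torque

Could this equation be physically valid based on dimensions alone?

No

V (voltage) has dimensions [I^-1 L^2 M T^-3].
d (distance) has dimensions [L].
v (velocity) has dimensions [L T^-1].
tau (torque) has dimensions [L^2 M T^-2].

Left side: [I^-1 L^2 M T^-3]
Right side: [L^4 M T^-3]

The two sides have different dimensions, so the equation is NOT dimensionally consistent.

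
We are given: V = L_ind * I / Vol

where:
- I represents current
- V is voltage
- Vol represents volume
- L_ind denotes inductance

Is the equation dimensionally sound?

No

I (current) has dimensions [I].
V (voltage) has dimensions [I^-1 L^2 M T^-3].
Vol (volume) has dimensions [L^3].
L_ind (inductance) has dimensions [I^-2 L^2 M T^-2].

Left side: [I^-1 L^2 M T^-3]
Right side: [I^-1 L^-1 M T^-2]

The two sides have different dimensions, so the equation is NOT dimensionally consistent.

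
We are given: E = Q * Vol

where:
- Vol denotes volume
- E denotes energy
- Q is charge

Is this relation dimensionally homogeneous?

No

Vol (volume) has dimensions [L^3].
E (energy) has dimensions [L^2 M T^-2].
Q (charge) has dimensions [I T].

Left side: [L^2 M T^-2]
Right side: [I L^3 T]

The two sides have different dimensions, so the equation is NOT dimensionally consistent.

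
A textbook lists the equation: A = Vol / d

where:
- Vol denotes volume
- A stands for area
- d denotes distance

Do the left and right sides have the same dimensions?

Yes

Vol (volume) has dimensions [L^3].
A (area) has dimensions [L^2].
d (distance) has dimensions [L].

Left side: [L^2]
Right side: [L^2]

Both sides have the same dimensions, so the equation is dimensionally consistent.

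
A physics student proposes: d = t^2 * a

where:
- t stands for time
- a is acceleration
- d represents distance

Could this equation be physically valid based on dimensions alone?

Yes

t (time) has dimensions [T].
a (acceleration) has dimensions [L T^-2].
d (distance) has dimensions [L].

Left side: [L]
Right side: [L]

Both sides have the same dimensions, so the equation is dimensionally consistent.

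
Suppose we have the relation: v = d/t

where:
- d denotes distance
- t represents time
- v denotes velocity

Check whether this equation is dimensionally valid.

Yes

d (distance) has dimensions [L].
t (time) has dimensions [T].
v (velocity) has dimensions [L T^-1].

Left side: [L T^-1]
Right side: [L T^-1]

Both sides have the same dimensions, so the equation is dimensionally consistent.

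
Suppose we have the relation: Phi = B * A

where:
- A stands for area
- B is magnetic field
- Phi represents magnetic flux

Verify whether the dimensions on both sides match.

Yes

A (area) has dimensions [L^2].
B (magnetic field) has dimensions [I^-1 M T^-2].
Phi (magnetic flux) has dimensions [I^-1 L^2 M T^-2].

Left side: [I^-1 L^2 M T^-2]
Right side: [I^-1 L^2 M T^-2]

Both sides have the same dimensions, so the equation is dimensionally consistent.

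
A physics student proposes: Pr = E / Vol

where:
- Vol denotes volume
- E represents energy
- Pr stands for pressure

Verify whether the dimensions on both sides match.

Yes

Vol (volume) has dimensions [L^3].
E (energy) has dimensions [L^2 M T^-2].
Pr (pressure) has dimensions [L^-1 M T^-2].

Left side: [L^-1 M T^-2]
Right side: [L^-1 M T^-2]

Both sides have the same dimensions, so the equation is dimensionally consistent.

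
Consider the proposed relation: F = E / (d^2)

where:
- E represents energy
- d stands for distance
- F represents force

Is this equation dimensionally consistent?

No

E (energy) has dimensions [L^2 M T^-2].
d (distance) has dimensions [L].
F (force) has dimensions [L M T^-2].

Left side: [L M T^-2]
Right side: [M T^-2]

The two sides have different dimensions, so the equation is NOT dimensionally consistent.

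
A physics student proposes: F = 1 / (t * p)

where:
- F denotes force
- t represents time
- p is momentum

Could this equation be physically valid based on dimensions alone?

No

F (force) has dimensions [L M T^-2].
t (time) has dimensions [T].
p (momentum) has dimensions [L M T^-1].

Left side: [L M T^-2]
Right side: [L^-1 M^-1]

The two sides have different dimensions, so the equation is NOT dimensionally consistent.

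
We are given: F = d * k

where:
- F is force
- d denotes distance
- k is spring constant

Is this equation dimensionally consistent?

Yes

F (force) has dimensions [L M T^-2].
d (distance) has dimensions [L].
k (spring constant) has dimensions [M T^-2].

Left side: [L M T^-2]
Right side: [L M T^-2]

Both sides have the same dimensions, so the equation is dimensionally consistent.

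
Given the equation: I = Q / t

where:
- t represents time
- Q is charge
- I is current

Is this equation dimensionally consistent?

Yes

t (time) has dimensions [T].
Q (charge) has dimensions [I T].
I (current) has dimensions [I].

Left side: [I]
Right side: [I]

Both sides have the same dimensions, so the equation is dimensionally consistent.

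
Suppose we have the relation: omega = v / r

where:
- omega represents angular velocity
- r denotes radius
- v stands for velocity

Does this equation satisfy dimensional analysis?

Yes

omega (angular velocity) has dimensions [T^-1].
r (radius) has dimensions [L].
v (velocity) has dimensions [L T^-1].

Left side: [T^-1]
Right side: [T^-1]

Both sides have the same dimensions, so the equation is dimensionally consistent.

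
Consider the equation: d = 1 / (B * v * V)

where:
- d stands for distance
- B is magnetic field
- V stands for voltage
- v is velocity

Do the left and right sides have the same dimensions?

No

d (distance) has dimensions [L].
B (magnetic field) has dimensions [I^-1 M T^-2].
V (voltage) has dimensions [I^-1 L^2 M T^-3].
v (velocity) has dimensions [L T^-1].

Left side: [L]
Right side: [I^2 L^-3 M^-2 T^6]

The two sides have different dimensions, so the equation is NOT dimensionally consistent.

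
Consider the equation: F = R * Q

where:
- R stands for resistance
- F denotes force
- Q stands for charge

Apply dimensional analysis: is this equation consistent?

No

R (resistance) has dimensions [I^-2 L^2 M T^-3].
F (force) has dimensions [L M T^-2].
Q (charge) has dimensions [I T].

Left side: [L M T^-2]
Right side: [I^-1 L^2 M T^-2]

The two sides have different dimensions, so the equation is NOT dimensionally consistent.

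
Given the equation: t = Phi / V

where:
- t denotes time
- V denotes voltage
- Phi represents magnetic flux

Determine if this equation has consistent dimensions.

Yes

t (time) has dimensions [T].
V (voltage) has dimensions [I^-1 L^2 M T^-3].
Phi (magnetic flux) has dimensions [I^-1 L^2 M T^-2].

Left side: [T]
Right side: [T]

Both sides have the same dimensions, so the equation is dimensionally consistent.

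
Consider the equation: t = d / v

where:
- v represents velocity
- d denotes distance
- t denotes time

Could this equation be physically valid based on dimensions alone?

Yes

v (velocity) has dimensions [L T^-1].
d (distance) has dimensions [L].
t (time) has dimensions [T].

Left side: [T]
Right side: [T]

Both sides have the same dimensions, so the equation is dimensionally consistent.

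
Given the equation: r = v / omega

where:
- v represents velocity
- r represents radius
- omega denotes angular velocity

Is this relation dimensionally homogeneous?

Yes

v (velocity) has dimensions [L T^-1].
r (radius) has dimensions [L].
omega (angular velocity) has dimensions [T^-1].

Left side: [L]
Right side: [L]

Both sides have the same dimensions, so the equation is dimensionally consistent.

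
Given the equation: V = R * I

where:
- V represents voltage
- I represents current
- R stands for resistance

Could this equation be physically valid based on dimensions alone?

Yes

V (voltage) has dimensions [I^-1 L^2 M T^-3].
I (current) has dimensions [I].
R (resistance) has dimensions [I^-2 L^2 M T^-3].

Left side: [I^-1 L^2 M T^-3]
Right side: [I^-1 L^2 M T^-3]

Both sides have the same dimensions, so the equation is dimensionally consistent.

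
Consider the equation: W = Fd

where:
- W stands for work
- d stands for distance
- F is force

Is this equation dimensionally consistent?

Yes

W (work) has dimensions [L^2 M T^-2].
d (distance) has dimensions [L].
F (force) has dimensions [L M T^-2].

Left side: [L^2 M T^-2]
Right side: [L^2 M T^-2]

Both sides have the same dimensions, so the equation is dimensionally consistent.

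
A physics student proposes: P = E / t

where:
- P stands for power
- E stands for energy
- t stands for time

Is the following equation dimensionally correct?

Yes

P (power) has dimensions [L^2 M T^-3].
E (energy) has dimensions [L^2 M T^-2].
t (time) has dimensions [T].

Left side: [L^2 M T^-3]
Right side: [L^2 M T^-3]

Both sides have the same dimensions, so the equation is dimensionally consistent.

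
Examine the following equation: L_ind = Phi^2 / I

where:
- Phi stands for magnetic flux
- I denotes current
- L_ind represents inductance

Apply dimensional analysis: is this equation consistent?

No

Phi (magnetic flux) has dimensions [I^-1 L^2 M T^-2].
I (current) has dimensions [I].
L_ind (inductance) has dimensions [I^-2 L^2 M T^-2].

Left side: [I^-2 L^2 M T^-2]
Right side: [I^-3 L^4 M^2 T^-4]

The two sides have different dimensions, so the equation is NOT dimensionally consistent.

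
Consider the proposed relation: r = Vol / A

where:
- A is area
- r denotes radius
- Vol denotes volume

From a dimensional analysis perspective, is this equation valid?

Yes

A (area) has dimensions [L^2].
r (radius) has dimensions [L].
Vol (volume) has dimensions [L^3].

Left side: [L]
Right side: [L]

Both sides have the same dimensions, so the equation is dimensionally consistent.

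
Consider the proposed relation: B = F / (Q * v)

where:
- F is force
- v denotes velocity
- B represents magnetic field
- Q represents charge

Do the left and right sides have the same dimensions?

Yes

F (force) has dimensions [L M T^-2].
v (velocity) has dimensions [L T^-1].
B (magnetic field) has dimensions [I^-1 M T^-2].
Q (charge) has dimensions [I T].

Left side: [I^-1 M T^-2]
Right side: [I^-1 M T^-2]

Both sides have the same dimensions, so the equation is dimensionally consistent.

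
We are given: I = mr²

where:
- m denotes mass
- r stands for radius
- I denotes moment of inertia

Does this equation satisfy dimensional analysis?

Yes

m (mass) has dimensions [M].
r (radius) has dimensions [L].
I (moment of inertia) has dimensions [L^2 M].

Left side: [L^2 M]
Right side: [L^2 M]

Both sides have the same dimensions, so the equation is dimensionally consistent.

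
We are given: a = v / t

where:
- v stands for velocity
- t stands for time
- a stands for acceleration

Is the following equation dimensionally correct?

Yes

v (velocity) has dimensions [L T^-1].
t (time) has dimensions [T].
a (acceleration) has dimensions [L T^-2].

Left side: [L T^-2]
Right side: [L T^-2]

Both sides have the same dimensions, so the equation is dimensionally consistent.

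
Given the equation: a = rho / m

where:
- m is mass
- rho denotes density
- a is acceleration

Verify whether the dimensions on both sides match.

No

m (mass) has dimensions [M].
rho (density) has dimensions [L^-3 M].
a (acceleration) has dimensions [L T^-2].

Left side: [L T^-2]
Right side: [L^-3]

The two sides have different dimensions, so the equation is NOT dimensionally consistent.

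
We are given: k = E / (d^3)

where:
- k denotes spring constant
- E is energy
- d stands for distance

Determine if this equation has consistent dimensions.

No

k (spring constant) has dimensions [M T^-2].
E (energy) has dimensions [L^2 M T^-2].
d (distance) has dimensions [L].

Left side: [M T^-2]
Right side: [L^-1 M T^-2]

The two sides have different dimensions, so the equation is NOT dimensionally consistent.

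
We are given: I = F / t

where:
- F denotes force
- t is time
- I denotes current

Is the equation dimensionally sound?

No

F (force) has dimensions [L M T^-2].
t (time) has dimensions [T].
I (current) has dimensions [I].

Left side: [I]
Right side: [L M T^-3]

The two sides have different dimensions, so the equation is NOT dimensionally consistent.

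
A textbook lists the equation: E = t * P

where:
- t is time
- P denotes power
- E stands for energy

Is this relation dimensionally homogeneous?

Yes

t (time) has dimensions [T].
P (power) has dimensions [L^2 M T^-3].
E (energy) has dimensions [L^2 M T^-2].

Left side: [L^2 M T^-2]
Right side: [L^2 M T^-2]

Both sides have the same dimensions, so the equation is dimensionally consistent.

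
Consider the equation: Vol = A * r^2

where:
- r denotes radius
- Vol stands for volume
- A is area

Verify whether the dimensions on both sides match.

No

r (radius) has dimensions [L].
Vol (volume) has dimensions [L^3].
A (area) has dimensions [L^2].

Left side: [L^3]
Right side: [L^4]

The two sides have different dimensions, so the equation is NOT dimensionally consistent.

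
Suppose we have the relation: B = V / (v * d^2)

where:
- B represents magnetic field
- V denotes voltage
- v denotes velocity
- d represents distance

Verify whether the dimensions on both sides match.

No

B (magnetic field) has dimensions [I^-1 M T^-2].
V (voltage) has dimensions [I^-1 L^2 M T^-3].
v (velocity) has dimensions [L T^-1].
d (distance) has dimensions [L].

Left side: [I^-1 M T^-2]
Right side: [I^-1 L^-1 M T^-2]

The two sides have different dimensions, so the equation is NOT dimensionally consistent.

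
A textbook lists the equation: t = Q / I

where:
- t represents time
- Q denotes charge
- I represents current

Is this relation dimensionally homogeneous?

Yes

t (time) has dimensions [T].
Q (charge) has dimensions [I T].
I (current) has dimensions [I].

Left side: [T]
Right side: [T]

Both sides have the same dimensions, so the equation is dimensionally consistent.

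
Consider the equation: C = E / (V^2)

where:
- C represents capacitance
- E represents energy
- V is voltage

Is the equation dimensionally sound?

Yes

C (capacitance) has dimensions [I^2 L^-2 M^-1 T^4].
E (energy) has dimensions [L^2 M T^-2].
V (voltage) has dimensions [I^-1 L^2 M T^-3].

Left side: [I^2 L^-2 M^-1 T^4]
Right side: [I^2 L^-2 M^-1 T^4]

Both sides have the same dimensions, so the equation is dimensionally consistent.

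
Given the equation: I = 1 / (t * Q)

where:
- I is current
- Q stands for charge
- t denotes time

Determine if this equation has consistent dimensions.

No

I (current) has dimensions [I].
Q (charge) has dimensions [I T].
t (time) has dimensions [T].

Left side: [I]
Right side: [I^-1 T^-2]

The two sides have different dimensions, so the equation is NOT dimensionally consistent.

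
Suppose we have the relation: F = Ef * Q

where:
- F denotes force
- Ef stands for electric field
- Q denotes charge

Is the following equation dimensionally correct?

Yes

F (force) has dimensions [L M T^-2].
Ef (electric field) has dimensions [I^-1 L M T^-3].
Q (charge) has dimensions [I T].

Left side: [L M T^-2]
Right side: [L M T^-2]

Both sides have the same dimensions, so the equation is dimensionally consistent.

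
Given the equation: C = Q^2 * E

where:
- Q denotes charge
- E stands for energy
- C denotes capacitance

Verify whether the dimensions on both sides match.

No

Q (charge) has dimensions [I T].
E (energy) has dimensions [L^2 M T^-2].
C (capacitance) has dimensions [I^2 L^-2 M^-1 T^4].

Left side: [I^2 L^-2 M^-1 T^4]
Right side: [I^2 L^2 M]

The two sides have different dimensions, so the equation is NOT dimensionally consistent.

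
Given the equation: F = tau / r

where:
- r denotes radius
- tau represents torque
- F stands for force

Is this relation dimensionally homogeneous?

Yes

r (radius) has dimensions [L].
tau (torque) has dimensions [L^2 M T^-2].
F (force) has dimensions [L M T^-2].

Left side: [L M T^-2]
Right side: [L M T^-2]

Both sides have the same dimensions, so the equation is dimensionally consistent.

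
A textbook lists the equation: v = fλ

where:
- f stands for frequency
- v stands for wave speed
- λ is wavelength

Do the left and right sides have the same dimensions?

Yes

f (frequency) has dimensions [T^-1].
v (wave speed) has dimensions [L T^-1].
λ (wavelength) has dimensions [L].

Left side: [L T^-1]
Right side: [L T^-1]

Both sides have the same dimensions, so the equation is dimensionally consistent.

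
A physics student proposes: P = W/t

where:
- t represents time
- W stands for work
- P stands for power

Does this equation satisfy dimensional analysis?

Yes

t (time) has dimensions [T].
W (work) has dimensions [L^2 M T^-2].
P (power) has dimensions [L^2 M T^-3].

Left side: [L^2 M T^-3]
Right side: [L^2 M T^-3]

Both sides have the same dimensions, so the equation is dimensionally consistent.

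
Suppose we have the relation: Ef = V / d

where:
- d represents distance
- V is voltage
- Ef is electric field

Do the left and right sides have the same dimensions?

Yes

d (distance) has dimensions [L].
V (voltage) has dimensions [I^-1 L^2 M T^-3].
Ef (electric field) has dimensions [I^-1 L M T^-3].

Left side: [I^-1 L M T^-3]
Right side: [I^-1 L M T^-3]

Both sides have the same dimensions, so the equation is dimensionally consistent.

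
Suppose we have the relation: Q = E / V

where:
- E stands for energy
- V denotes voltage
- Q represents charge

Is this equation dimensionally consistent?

Yes

E (energy) has dimensions [L^2 M T^-2].
V (voltage) has dimensions [I^-1 L^2 M T^-3].
Q (charge) has dimensions [I T].

Left side: [I T]
Right side: [I T]

Both sides have the same dimensions, so the equation is dimensionally consistent.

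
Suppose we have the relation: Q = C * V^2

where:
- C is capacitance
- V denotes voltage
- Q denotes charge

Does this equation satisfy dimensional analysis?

No

C (capacitance) has dimensions [I^2 L^-2 M^-1 T^4].
V (voltage) has dimensions [I^-1 L^2 M T^-3].
Q (charge) has dimensions [I T].

Left side: [I T]
Right side: [L^2 M T^-2]

The two sides have different dimensions, so the equation is NOT dimensionally consistent.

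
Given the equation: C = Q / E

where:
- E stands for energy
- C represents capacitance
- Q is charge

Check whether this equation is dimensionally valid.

No

E (energy) has dimensions [L^2 M T^-2].
C (capacitance) has dimensions [I^2 L^-2 M^-1 T^4].
Q (charge) has dimensions [I T].

Left side: [I^2 L^-2 M^-1 T^4]
Right side: [I L^-2 M^-1 T^3]

The two sides have different dimensions, so the equation is NOT dimensionally consistent.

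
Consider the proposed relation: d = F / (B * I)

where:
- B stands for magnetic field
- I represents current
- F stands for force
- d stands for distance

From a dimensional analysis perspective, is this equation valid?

Yes

B (magnetic field) has dimensions [I^-1 M T^-2].
I (current) has dimensions [I].
F (force) has dimensions [L M T^-2].
d (distance) has dimensions [L].

Left side: [L]
Right side: [L]

Both sides have the same dimensions, so the equation is dimensionally consistent.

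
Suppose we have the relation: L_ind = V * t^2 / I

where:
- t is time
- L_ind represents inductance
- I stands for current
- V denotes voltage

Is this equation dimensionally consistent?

No

t (time) has dimensions [T].
L_ind (inductance) has dimensions [I^-2 L^2 M T^-2].
I (current) has dimensions [I].
V (voltage) has dimensions [I^-1 L^2 M T^-3].

Left side: [I^-2 L^2 M T^-2]
Right side: [I^-2 L^2 M T^-1]

The two sides have different dimensions, so the equation is NOT dimensionally consistent.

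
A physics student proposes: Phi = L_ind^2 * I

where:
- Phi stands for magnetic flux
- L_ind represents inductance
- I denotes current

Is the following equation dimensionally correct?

No

Phi (magnetic flux) has dimensions [I^-1 L^2 M T^-2].
L_ind (inductance) has dimensions [I^-2 L^2 M T^-2].
I (current) has dimensions [I].

Left side: [I^-1 L^2 M T^-2]
Right side: [I^-3 L^4 M^2 T^-4]

The two sides have different dimensions, so the equation is NOT dimensionally consistent.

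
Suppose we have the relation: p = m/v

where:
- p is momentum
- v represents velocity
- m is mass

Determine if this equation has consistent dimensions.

No

p (momentum) has dimensions [L M T^-1].
v (velocity) has dimensions [L T^-1].
m (mass) has dimensions [M].

Left side: [L M T^-1]
Right side: [L^-1 M T]

The two sides have different dimensions, so the equation is NOT dimensionally consistent.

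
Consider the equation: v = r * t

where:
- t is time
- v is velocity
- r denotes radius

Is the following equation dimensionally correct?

No

t (time) has dimensions [T].
v (velocity) has dimensions [L T^-1].
r (radius) has dimensions [L].

Left side: [L T^-1]
Right side: [L T]

The two sides have different dimensions, so the equation is NOT dimensionally consistent.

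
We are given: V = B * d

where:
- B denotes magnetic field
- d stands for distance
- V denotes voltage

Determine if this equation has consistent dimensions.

No

B (magnetic field) has dimensions [I^-1 M T^-2].
d (distance) has dimensions [L].
V (voltage) has dimensions [I^-1 L^2 M T^-3].

Left side: [I^-1 L^2 M T^-3]
Right side: [I^-1 L M T^-2]

The two sides have different dimensions, so the equation is NOT dimensionally consistent.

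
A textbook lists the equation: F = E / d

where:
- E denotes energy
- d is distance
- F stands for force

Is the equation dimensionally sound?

Yes

E (energy) has dimensions [L^2 M T^-2].
d (distance) has dimensions [L].
F (force) has dimensions [L M T^-2].

Left side: [L M T^-2]
Right side: [L M T^-2]

Both sides have the same dimensions, so the equation is dimensionally consistent.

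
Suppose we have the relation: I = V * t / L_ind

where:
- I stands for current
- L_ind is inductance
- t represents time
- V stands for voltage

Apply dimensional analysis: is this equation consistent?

Yes

I (current) has dimensions [I].
L_ind (inductance) has dimensions [I^-2 L^2 M T^-2].
t (time) has dimensions [T].
V (voltage) has dimensions [I^-1 L^2 M T^-3].

Left side: [I]
Right side: [I]

Both sides have the same dimensions, so the equation is dimensionally consistent.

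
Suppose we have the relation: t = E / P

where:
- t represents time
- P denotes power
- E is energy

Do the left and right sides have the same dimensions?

Yes

t (time) has dimensions [T].
P (power) has dimensions [L^2 M T^-3].
E (energy) has dimensions [L^2 M T^-2].

Left side: [T]
Right side: [T]

Both sides have the same dimensions, so the equation is dimensionally consistent.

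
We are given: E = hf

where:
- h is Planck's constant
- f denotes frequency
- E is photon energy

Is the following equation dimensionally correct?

Yes

h (Planck's constant) has dimensions [L^2 M T^-1].
f (frequency) has dimensions [T^-1].
E (photon energy) has dimensions [L^2 M T^-2].

Left side: [L^2 M T^-2]
Right side: [L^2 M T^-2]

Both sides have the same dimensions, so the equation is dimensionally consistent.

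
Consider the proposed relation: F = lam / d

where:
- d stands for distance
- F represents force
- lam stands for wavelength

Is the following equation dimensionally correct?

No

d (distance) has dimensions [L].
F (force) has dimensions [L M T^-2].
lam (wavelength) has dimensions [L].

Left side: [L M T^-2]
Right side: [dimensionless]

The two sides have different dimensions, so the equation is NOT dimensionally consistent.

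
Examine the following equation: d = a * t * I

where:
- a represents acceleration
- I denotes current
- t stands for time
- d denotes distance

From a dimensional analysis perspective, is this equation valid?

No

a (acceleration) has dimensions [L T^-2].
I (current) has dimensions [I].
t (time) has dimensions [T].
d (distance) has dimensions [L].

Left side: [L]
Right side: [I L T^-1]

The two sides have different dimensions, so the equation is NOT dimensionally consistent.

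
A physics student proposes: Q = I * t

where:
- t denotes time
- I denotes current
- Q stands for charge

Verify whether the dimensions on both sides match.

Yes

t (time) has dimensions [T].
I (current) has dimensions [I].
Q (charge) has dimensions [I T].

Left side: [I T]
Right side: [I T]

Both sides have the same dimensions, so the equation is dimensionally consistent.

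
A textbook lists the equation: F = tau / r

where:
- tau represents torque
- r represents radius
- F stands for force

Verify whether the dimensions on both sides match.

Yes

tau (torque) has dimensions [L^2 M T^-2].
r (radius) has dimensions [L].
F (force) has dimensions [L M T^-2].

Left side: [L M T^-2]
Right side: [L M T^-2]

Both sides have the same dimensions, so the equation is dimensionally consistent.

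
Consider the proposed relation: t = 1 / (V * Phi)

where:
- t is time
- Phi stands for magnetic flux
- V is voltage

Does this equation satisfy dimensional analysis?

No

t (time) has dimensions [T].
Phi (magnetic flux) has dimensions [I^-1 L^2 M T^-2].
V (voltage) has dimensions [I^-1 L^2 M T^-3].

Left side: [T]
Right side: [I^2 L^-4 M^-2 T^5]

The two sides have different dimensions, so the equation is NOT dimensionally consistent.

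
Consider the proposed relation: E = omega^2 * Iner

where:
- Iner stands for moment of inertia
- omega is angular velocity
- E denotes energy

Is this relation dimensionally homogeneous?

Yes

Iner (moment of inertia) has dimensions [L^2 M].
omega (angular velocity) has dimensions [T^-1].
E (energy) has dimensions [L^2 M T^-2].

Left side: [L^2 M T^-2]
Right side: [L^2 M T^-2]

Both sides have the same dimensions, so the equation is dimensionally consistent.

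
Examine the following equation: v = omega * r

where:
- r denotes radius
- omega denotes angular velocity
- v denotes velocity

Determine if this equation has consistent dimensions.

Yes

r (radius) has dimensions [L].
omega (angular velocity) has dimensions [T^-1].
v (velocity) has dimensions [L T^-1].

Left side: [L T^-1]
Right side: [L T^-1]

Both sides have the same dimensions, so the equation is dimensionally consistent.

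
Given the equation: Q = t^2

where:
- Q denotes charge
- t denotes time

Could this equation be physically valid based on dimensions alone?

No

Q (charge) has dimensions [I T].
t (time) has dimensions [T].

Left side: [I T]
Right side: [T^2]

The two sides have different dimensions, so the equation is NOT dimensionally consistent.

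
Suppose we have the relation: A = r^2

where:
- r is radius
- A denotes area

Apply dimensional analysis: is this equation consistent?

Yes

r (radius) has dimensions [L].
A (area) has dimensions [L^2].

Left side: [L^2]
Right side: [L^2]

Both sides have the same dimensions, so the equation is dimensionally consistent.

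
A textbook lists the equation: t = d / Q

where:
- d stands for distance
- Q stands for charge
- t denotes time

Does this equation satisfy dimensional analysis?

No

d (distance) has dimensions [L].
Q (charge) has dimensions [I T].
t (time) has dimensions [T].

Left side: [T]
Right side: [I^-1 L T^-1]

The two sides have different dimensions, so the equation is NOT dimensionally consistent.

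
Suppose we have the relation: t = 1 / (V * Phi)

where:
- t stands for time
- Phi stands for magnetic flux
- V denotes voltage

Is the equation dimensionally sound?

No

t (time) has dimensions [T].
Phi (magnetic flux) has dimensions [I^-1 L^2 M T^-2].
V (voltage) has dimensions [I^-1 L^2 M T^-3].

Left side: [T]
Right side: [I^2 L^-4 M^-2 T^5]

The two sides have different dimensions, so the equation is NOT dimensionally consistent.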